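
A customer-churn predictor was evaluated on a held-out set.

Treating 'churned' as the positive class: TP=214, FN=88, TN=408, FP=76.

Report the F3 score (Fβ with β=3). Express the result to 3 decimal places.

Fβ = (1+β²)·TP / ((1+β²)·TP + β²·FN + FP), with β²=9
= 10·214 / (10·214 + 9·88 + 76) = 0.711

0.711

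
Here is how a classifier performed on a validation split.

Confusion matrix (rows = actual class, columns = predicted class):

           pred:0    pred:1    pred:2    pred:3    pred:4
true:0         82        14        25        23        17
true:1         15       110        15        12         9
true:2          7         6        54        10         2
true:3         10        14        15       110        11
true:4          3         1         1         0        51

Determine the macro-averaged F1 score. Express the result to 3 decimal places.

0.655

Per-class F1 score (2·TP/(2·TP+FP+FN)):
  0: TP=82, FP=15+7+10+3=35, FN=14+25+23+17=79 → 164/278 = 0.5899
  1: TP=110, FP=14+6+14+1=35, FN=15+15+12+9=51 → 220/306 = 0.7190
  2: TP=54, FP=25+15+15+1=56, FN=7+6+10+2=25 → 108/189 = 0.5714
  3: TP=110, FP=23+12+10+0=45, FN=10+14+15+11=50 → 220/315 = 0.6984
  4: TP=51, FP=17+9+2+11=39, FN=3+1+1+0=5 → 102/146 = 0.6986
Macro-F1 score = mean = (0.5899 + 0.7190 + 0.5714 + 0.6984 + 0.6986) / 5 = 0.655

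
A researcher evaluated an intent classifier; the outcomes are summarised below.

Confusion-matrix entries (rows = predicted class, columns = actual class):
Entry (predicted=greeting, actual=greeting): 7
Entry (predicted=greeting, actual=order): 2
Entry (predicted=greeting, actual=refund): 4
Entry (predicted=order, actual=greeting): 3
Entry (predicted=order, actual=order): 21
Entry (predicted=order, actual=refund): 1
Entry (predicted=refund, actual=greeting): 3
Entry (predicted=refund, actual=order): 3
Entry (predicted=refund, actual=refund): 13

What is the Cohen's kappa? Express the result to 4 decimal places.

Observed agreement pₒ = trace/N = 41/57 = 0.71930
Expected agreement pₑ = Σ (rowᵢ·colᵢ)/N² = (13·13 + 26·25 + 18·19)/57² = 0.35734
κ = (pₒ − pₑ)/(1 − pₑ) = (0.71930 − 0.35734)/(1 − 0.35734) = 0.5632

0.5632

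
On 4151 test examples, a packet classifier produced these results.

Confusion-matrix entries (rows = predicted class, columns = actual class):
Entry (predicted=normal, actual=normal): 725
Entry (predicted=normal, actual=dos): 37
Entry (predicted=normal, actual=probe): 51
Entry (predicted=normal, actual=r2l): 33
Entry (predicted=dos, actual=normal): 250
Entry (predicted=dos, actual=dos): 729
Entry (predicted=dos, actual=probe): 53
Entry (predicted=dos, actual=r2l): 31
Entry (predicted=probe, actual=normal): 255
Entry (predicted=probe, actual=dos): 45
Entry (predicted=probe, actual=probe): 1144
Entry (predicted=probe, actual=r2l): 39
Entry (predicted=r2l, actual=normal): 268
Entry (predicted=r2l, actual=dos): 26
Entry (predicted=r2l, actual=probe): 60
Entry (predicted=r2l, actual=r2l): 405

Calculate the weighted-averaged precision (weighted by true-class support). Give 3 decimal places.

Per-class precision (TP/(TP+FP)):
  normal: TP=725, FP=37+51+33=121 → 725/846 = 0.8570
  dos: TP=729, FP=250+53+31=334 → 729/1063 = 0.6858
  probe: TP=1144, FP=255+45+39=339 → 1144/1483 = 0.7714
  r2l: TP=405, FP=268+26+60=354 → 405/759 = 0.5336
Weighted-precision = Σ (supportᵢ/N)·precisionᵢ with N=4151: (1498/4151)·0.8570 + (837/4151)·0.6858 + (1308/4151)·0.7714 + (508/4151)·0.5336 = 0.756

0.756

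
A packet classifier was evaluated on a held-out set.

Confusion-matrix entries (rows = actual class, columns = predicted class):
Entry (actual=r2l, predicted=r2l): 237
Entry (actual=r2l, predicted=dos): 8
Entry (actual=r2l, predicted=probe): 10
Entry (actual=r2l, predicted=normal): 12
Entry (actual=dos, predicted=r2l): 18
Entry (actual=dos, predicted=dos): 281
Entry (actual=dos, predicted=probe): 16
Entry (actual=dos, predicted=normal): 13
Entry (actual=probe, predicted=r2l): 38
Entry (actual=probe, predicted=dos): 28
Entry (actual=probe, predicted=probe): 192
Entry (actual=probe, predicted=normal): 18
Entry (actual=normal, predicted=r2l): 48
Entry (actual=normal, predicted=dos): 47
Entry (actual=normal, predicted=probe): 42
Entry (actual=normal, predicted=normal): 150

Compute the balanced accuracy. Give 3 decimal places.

Balanced accuracy = mean of per-class recall.
  r2l: recall = 237/267 = 0.8876
  dos: recall = 281/328 = 0.8567
  probe: recall = 192/276 = 0.6957
  normal: recall = 150/287 = 0.5226
Mean = (0.8876 + 0.8567 + 0.6957 + 0.5226) / 4 = 0.741

0.741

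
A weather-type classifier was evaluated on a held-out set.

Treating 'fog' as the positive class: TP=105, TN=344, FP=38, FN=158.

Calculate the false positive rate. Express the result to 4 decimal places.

FPR = FP/(FP+TN) = 38/(38+344) = 0.0995

0.0995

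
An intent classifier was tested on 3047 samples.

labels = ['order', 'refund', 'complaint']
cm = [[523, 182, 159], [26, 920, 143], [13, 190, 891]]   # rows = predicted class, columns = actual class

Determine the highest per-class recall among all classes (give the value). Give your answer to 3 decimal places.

Per-class recall (TP/(TP+FN)):
  order: TP=523, FN=26+13=39 → 523/562 = 0.9306
  refund: TP=920, FN=182+190=372 → 920/1292 = 0.7121
  complaint: TP=891, FN=159+143=302 → 891/1193 = 0.7469
Highest is class 'order' with recall = 0.931.

0.931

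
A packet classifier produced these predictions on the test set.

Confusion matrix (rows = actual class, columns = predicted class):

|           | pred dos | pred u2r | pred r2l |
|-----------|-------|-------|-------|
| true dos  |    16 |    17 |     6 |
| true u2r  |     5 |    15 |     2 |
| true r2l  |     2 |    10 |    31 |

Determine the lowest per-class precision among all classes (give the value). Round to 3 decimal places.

0.357

Per-class precision (TP/(TP+FP)):
  dos: TP=16, FP=5+2=7 → 16/23 = 0.6957
  u2r: TP=15, FP=17+10=27 → 15/42 = 0.3571
  r2l: TP=31, FP=6+2=8 → 31/39 = 0.7949
Lowest is class 'u2r' with precision = 0.357.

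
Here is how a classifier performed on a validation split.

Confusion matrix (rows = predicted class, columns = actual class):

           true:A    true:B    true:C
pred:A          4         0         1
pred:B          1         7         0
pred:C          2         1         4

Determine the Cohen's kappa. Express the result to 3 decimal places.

0.624

Observed agreement pₒ = trace/N = 15/20 = 0.7500
Expected agreement pₑ = Σ (rowᵢ·colᵢ)/N² = (7·5 + 8·8 + 5·7)/20² = 0.3350
κ = (pₒ − pₑ)/(1 − pₑ) = (0.7500 − 0.3350)/(1 − 0.3350) = 0.624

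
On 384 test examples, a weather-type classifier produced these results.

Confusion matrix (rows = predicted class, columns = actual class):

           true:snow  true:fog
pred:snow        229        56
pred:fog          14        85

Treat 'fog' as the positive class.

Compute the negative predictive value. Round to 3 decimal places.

NPV = TN/(TN+FN) = 229/(229+56) = 0.804

0.804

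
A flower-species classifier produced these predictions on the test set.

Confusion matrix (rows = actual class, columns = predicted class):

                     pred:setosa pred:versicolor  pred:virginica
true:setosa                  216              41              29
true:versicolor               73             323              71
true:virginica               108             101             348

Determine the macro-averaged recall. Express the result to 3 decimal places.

0.691

Per-class recall (TP/(TP+FN)):
  setosa: TP=216, FN=41+29=70 → 216/286 = 0.7552
  versicolor: TP=323, FN=73+71=144 → 323/467 = 0.6916
  virginica: TP=348, FN=108+101=209 → 348/557 = 0.6248
Macro-recall = mean = (0.7552 + 0.6916 + 0.6248) / 3 = 0.691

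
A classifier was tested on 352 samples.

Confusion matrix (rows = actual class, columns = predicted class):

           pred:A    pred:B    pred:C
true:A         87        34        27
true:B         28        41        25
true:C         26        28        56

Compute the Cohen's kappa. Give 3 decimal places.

Observed agreement pₒ = trace/N = 184/352 = 0.5227
Expected agreement pₑ = Σ (rowᵢ·colᵢ)/N² = (148·141 + 94·103 + 110·108)/352² = 0.3424
κ = (pₒ − pₑ)/(1 − pₑ) = (0.5227 − 0.3424)/(1 − 0.3424) = 0.274

0.274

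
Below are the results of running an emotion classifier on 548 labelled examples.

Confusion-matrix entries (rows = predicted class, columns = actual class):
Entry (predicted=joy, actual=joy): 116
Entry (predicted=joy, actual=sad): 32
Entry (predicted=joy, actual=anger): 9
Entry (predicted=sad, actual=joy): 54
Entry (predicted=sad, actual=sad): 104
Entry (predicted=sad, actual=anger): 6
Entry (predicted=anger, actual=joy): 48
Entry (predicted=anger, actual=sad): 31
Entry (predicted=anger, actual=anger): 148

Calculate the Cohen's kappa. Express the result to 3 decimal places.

Observed agreement pₒ = trace/N = 368/548 = 0.6715
Expected agreement pₑ = Σ (rowᵢ·colᵢ)/N² = (218·157 + 167·164 + 163·227)/548² = 0.3284
κ = (pₒ − pₑ)/(1 − pₑ) = (0.6715 − 0.3284)/(1 − 0.3284) = 0.511

0.511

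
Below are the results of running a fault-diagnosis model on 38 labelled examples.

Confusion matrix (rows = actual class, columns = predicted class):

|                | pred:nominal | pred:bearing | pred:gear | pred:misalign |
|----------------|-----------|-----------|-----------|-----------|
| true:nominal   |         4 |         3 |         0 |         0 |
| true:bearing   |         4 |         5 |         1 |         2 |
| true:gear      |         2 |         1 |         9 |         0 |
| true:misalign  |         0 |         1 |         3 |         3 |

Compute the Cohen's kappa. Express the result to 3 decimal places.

Observed agreement pₒ = trace/N = 21/38 = 0.5526
Expected agreement pₑ = Σ (rowᵢ·colᵢ)/N² = (7·10 + 12·10 + 12·13 + 7·5)/38² = 0.2639
κ = (pₒ − pₑ)/(1 − pₑ) = (0.5526 − 0.2639)/(1 − 0.2639) = 0.392

0.392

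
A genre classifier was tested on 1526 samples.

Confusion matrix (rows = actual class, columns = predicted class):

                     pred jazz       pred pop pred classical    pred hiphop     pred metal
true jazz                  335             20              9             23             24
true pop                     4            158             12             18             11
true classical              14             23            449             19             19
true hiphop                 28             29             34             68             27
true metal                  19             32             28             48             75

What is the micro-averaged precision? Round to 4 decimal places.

Micro-averaging pools counts across classes: ΣTP=1085, ΣFP=441, ΣFN=441.
Micro-precision = TP/(TP+FP) on pooled counts = 0.7110 (equals overall accuracy in single-label multiclass).

0.7110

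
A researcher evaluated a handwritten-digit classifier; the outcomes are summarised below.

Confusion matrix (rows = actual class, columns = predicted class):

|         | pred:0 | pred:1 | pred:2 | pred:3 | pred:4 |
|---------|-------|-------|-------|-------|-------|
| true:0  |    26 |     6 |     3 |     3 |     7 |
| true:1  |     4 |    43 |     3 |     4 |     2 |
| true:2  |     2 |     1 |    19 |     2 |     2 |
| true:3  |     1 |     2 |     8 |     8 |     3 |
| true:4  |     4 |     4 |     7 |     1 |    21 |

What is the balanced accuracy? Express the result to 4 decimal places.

0.6015

Balanced accuracy = mean of per-class recall.
  0: recall = 26/45 = 0.57778
  1: recall = 43/56 = 0.76786
  2: recall = 19/26 = 0.73077
  3: recall = 8/22 = 0.36364
  4: recall = 21/37 = 0.56757
Mean = (0.57778 + 0.76786 + 0.73077 + 0.36364 + 0.56757) / 5 = 0.6015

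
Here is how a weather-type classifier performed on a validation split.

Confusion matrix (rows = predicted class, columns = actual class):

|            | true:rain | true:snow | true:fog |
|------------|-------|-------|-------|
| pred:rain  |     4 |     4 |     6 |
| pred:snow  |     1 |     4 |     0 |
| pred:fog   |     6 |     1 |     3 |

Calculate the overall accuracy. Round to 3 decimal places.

Accuracy = trace / total = (4+4+3=11) / 29 = 11/29 = 0.379

0.379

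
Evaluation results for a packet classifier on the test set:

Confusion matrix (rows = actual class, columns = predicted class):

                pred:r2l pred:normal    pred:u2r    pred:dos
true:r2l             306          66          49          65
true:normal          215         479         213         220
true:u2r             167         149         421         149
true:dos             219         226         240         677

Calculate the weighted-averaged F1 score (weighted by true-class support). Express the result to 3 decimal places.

0.492

Per-class F1 score (2·TP/(2·TP+FP+FN)):
  r2l: TP=306, FP=215+167+219=601, FN=66+49+65=180 → 612/1393 = 0.4393
  normal: TP=479, FP=66+149+226=441, FN=215+213+220=648 → 958/2047 = 0.4680
  u2r: TP=421, FP=49+213+240=502, FN=167+149+149=465 → 842/1809 = 0.4655
  dos: TP=677, FP=65+220+149=434, FN=219+226+240=685 → 1354/2473 = 0.5475
Weighted-F1 score = Σ (supportᵢ/N)·F1 scoreᵢ with N=3861: (486/3861)·0.4393 + (1127/3861)·0.4680 + (886/3861)·0.4655 + (1362/3861)·0.5475 = 0.492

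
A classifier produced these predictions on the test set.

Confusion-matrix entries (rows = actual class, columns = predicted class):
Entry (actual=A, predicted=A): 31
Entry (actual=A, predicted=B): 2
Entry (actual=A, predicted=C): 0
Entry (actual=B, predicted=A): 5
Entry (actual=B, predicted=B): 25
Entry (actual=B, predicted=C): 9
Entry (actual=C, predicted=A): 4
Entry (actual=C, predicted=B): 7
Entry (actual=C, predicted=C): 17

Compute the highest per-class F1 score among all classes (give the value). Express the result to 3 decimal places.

0.849

Per-class F1 score (2·TP/(2·TP+FP+FN)):
  A: TP=31, FP=5+4=9, FN=2+0=2 → 62/73 = 0.8493
  B: TP=25, FP=2+7=9, FN=5+9=14 → 50/73 = 0.6849
  C: TP=17, FP=0+9=9, FN=4+7=11 → 34/54 = 0.6296
Highest is class 'A' with F1 score = 0.849.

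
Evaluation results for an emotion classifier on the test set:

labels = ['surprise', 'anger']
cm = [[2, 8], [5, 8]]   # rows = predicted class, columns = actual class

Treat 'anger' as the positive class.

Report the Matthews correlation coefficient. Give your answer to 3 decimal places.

-0.199

MCC = (TP·TN − FP·FN) / √((TP+FP)(TP+FN)(TN+FP)(TN+FN))
Numerator = 8·2 − 5·8 = -24
Denominator = √(13·16·7·10) = √14560 = 120.6648
MCC = -24 / 120.6648 = -0.199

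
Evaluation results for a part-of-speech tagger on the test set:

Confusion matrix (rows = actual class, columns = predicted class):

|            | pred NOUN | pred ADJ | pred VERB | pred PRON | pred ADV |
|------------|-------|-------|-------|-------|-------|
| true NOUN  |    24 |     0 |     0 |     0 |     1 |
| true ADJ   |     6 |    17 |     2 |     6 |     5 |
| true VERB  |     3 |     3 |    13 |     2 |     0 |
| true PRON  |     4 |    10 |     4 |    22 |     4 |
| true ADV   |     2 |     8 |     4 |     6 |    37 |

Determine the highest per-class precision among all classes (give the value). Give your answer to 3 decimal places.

Per-class precision (TP/(TP+FP)):
  NOUN: TP=24, FP=6+3+4+2=15 → 24/39 = 0.6154
  ADJ: TP=17, FP=0+3+10+8=21 → 17/38 = 0.4474
  VERB: TP=13, FP=0+2+4+4=10 → 13/23 = 0.5652
  PRON: TP=22, FP=0+6+2+6=14 → 22/36 = 0.6111
  ADV: TP=37, FP=1+5+0+4=10 → 37/47 = 0.7872
Highest is class 'ADV' with precision = 0.787.

0.787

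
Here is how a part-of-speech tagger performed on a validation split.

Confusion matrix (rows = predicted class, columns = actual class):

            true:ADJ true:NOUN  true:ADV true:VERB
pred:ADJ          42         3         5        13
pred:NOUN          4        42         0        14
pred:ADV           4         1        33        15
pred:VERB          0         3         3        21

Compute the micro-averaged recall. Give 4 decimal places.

0.6798

Micro-averaging pools counts across classes: ΣTP=138, ΣFP=65, ΣFN=65.
Micro-recall = TP/(TP+FN) on pooled counts = 0.6798 (equals overall accuracy in single-label multiclass).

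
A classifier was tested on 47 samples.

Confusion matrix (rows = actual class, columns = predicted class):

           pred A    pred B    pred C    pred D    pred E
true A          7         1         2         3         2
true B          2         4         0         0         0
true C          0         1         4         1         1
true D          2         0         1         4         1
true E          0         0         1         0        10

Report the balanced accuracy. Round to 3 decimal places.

Balanced accuracy = mean of per-class recall.
  A: recall = 7/15 = 0.4667
  B: recall = 4/6 = 0.6667
  C: recall = 4/7 = 0.5714
  D: recall = 4/8 = 0.5000
  E: recall = 10/11 = 0.9091
Mean = (0.4667 + 0.6667 + 0.5714 + 0.5000 + 0.9091) / 5 = 0.623

0.623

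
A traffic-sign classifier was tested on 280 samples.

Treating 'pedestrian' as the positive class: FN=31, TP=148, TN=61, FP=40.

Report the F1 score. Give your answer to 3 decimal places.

0.807

Precision = TP/(TP+FP) = 148/188 = 0.7872
Recall = TP/(TP+FN) = 148/179 = 0.8268
F1 = 2·TP/(2·TP+FP+FN) = 296/367 = 0.807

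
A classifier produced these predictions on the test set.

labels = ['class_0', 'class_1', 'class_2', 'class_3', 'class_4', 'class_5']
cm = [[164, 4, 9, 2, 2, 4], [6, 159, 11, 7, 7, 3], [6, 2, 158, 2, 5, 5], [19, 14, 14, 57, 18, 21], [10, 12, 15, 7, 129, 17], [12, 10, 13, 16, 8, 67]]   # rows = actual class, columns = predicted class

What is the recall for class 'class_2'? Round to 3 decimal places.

0.888

Treat 'class_2' as positive and all other classes as negative.
recall = TP/(TP+FN).
class_2: TP=158, FN=6+2+2+5+5=20 → 158/178 = 0.8876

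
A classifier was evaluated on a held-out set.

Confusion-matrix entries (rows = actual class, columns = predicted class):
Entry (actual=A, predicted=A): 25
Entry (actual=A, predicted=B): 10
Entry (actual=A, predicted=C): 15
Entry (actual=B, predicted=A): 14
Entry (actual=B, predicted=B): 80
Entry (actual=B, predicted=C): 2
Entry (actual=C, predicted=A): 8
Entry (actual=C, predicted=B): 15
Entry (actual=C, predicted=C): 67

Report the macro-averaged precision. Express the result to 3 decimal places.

0.697

Per-class precision (TP/(TP+FP)):
  A: TP=25, FP=14+8=22 → 25/47 = 0.5319
  B: TP=80, FP=10+15=25 → 80/105 = 0.7619
  C: TP=67, FP=15+2=17 → 67/84 = 0.7976
Macro-precision = mean = (0.5319 + 0.7619 + 0.7976) / 3 = 0.697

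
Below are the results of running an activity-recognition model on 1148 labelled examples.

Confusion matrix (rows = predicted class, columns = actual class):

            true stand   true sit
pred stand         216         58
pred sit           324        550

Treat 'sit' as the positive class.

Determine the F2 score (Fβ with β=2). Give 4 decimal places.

0.8318

Fβ = (1+β²)·TP / ((1+β²)·TP + β²·FN + FP), with β²=4
= 5·550 / (5·550 + 4·58 + 324) = 0.8318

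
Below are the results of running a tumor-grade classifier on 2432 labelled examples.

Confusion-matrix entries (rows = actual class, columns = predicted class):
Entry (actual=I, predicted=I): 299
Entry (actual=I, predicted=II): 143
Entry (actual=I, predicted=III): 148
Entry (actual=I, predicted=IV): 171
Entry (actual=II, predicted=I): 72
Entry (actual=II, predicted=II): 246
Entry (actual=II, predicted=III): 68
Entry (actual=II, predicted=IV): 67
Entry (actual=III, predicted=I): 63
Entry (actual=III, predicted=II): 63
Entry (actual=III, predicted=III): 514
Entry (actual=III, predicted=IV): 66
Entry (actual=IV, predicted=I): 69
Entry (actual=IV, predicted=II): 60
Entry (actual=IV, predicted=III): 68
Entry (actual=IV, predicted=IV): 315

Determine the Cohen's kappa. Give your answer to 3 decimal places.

Observed agreement pₒ = trace/N = 1374/2432 = 0.5650
Expected agreement pₑ = Σ (rowᵢ·colᵢ)/N² = (761·503 + 453·512 + 706·798 + 512·619)/2432² = 0.2528
κ = (pₒ − pₑ)/(1 − pₑ) = (0.5650 − 0.2528)/(1 − 0.2528) = 0.418

0.418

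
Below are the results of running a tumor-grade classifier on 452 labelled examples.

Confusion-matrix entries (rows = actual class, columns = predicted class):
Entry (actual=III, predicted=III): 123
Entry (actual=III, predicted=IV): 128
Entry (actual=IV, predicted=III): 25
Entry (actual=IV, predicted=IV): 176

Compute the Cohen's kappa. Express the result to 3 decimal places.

0.348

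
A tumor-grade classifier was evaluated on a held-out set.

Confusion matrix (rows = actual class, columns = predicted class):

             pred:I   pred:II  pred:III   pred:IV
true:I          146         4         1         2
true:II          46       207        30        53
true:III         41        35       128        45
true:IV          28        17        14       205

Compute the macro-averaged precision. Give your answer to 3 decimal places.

0.690

Per-class precision (TP/(TP+FP)):
  I: TP=146, FP=46+41+28=115 → 146/261 = 0.5594
  II: TP=207, FP=4+35+17=56 → 207/263 = 0.7871
  III: TP=128, FP=1+30+14=45 → 128/173 = 0.7399
  IV: TP=205, FP=2+53+45=100 → 205/305 = 0.6721
Macro-precision = mean = (0.5594 + 0.7871 + 0.7399 + 0.6721) / 4 = 0.690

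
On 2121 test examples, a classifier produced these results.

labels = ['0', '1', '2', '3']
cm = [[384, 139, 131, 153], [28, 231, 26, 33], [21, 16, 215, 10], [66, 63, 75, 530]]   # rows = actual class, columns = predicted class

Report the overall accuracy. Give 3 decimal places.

0.641

Accuracy = trace / total = (384+231+215+530=1360) / 2121 = 1360/2121 = 0.641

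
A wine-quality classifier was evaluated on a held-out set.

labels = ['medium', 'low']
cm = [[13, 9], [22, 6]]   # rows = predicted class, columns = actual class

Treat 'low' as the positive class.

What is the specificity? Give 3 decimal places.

Specificity = TN/(TN+FP) = 13/(13+22) = 0.371

0.371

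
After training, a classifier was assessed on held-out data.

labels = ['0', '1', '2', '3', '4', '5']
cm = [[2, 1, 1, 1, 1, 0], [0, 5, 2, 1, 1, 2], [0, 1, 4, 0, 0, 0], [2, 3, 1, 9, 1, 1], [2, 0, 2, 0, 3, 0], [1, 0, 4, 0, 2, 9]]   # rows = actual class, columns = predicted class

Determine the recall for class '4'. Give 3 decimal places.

0.429

One-vs-rest for '4': TP = diagonal; FP = other classes predicted '4'; FN = '4' predicted as other.
recall = TP/(TP+FN).
4: TP=3, FN=2+0+2+0+0=4 → 3/7 = 0.4286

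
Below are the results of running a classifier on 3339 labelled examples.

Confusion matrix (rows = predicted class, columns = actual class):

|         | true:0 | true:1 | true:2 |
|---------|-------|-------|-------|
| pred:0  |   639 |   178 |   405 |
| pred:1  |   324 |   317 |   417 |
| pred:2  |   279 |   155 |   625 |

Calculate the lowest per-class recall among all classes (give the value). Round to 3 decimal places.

Per-class recall (TP/(TP+FN)):
  0: TP=639, FN=324+279=603 → 639/1242 = 0.5145
  1: TP=317, FN=178+155=333 → 317/650 = 0.4877
  2: TP=625, FN=405+417=822 → 625/1447 = 0.4319
Lowest is class '2' with recall = 0.432.

0.432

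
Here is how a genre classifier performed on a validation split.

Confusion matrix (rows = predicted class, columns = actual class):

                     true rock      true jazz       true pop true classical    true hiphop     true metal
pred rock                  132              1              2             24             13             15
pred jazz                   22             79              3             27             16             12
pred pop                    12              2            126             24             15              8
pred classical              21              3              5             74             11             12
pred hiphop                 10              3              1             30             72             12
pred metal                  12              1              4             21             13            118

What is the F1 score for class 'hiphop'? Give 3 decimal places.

0.537

One-vs-rest for 'hiphop': TP = diagonal; FP = other classes predicted 'hiphop'; FN = 'hiphop' predicted as other.
F1 score = 2·TP/(2·TP+FP+FN).
hiphop: TP=72, FP=10+3+1+30+12=56, FN=13+16+15+11+13=68 → 144/268 = 0.5373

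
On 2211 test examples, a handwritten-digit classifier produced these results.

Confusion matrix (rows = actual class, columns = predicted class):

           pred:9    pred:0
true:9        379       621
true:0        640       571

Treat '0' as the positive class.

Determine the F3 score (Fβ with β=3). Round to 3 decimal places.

0.472

Fβ = (1+β²)·TP / ((1+β²)·TP + β²·FN + FP), with β²=9
= 10·571 / (10·571 + 9·640 + 621) = 0.472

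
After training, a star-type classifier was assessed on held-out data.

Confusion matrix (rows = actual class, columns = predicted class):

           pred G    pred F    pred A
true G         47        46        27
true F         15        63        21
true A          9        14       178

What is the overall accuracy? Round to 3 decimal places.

Accuracy = trace / total = (47+63+178=288) / 420 = 288/420 = 0.686

0.686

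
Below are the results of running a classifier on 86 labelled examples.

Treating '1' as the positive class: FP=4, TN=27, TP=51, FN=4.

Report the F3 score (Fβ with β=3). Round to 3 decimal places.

0.927

Fβ = (1+β²)·TP / ((1+β²)·TP + β²·FN + FP), with β²=9
= 10·51 / (10·51 + 9·4 + 4) = 0.927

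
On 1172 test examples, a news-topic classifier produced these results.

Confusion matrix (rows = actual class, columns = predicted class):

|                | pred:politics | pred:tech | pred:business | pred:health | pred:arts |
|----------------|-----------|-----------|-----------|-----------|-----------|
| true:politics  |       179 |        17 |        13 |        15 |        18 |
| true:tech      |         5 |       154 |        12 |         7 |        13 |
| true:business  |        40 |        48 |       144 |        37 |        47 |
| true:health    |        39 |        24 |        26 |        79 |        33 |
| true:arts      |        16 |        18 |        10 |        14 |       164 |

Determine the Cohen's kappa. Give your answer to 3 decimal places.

0.518

Observed agreement pₒ = trace/N = 720/1172 = 0.6143
Expected agreement pₑ = Σ (rowᵢ·colᵢ)/N² = (242·279 + 191·261 + 316·205 + 201·152 + 222·275)/1172² = 0.1993
κ = (pₒ − pₑ)/(1 − pₑ) = (0.6143 − 0.1993)/(1 − 0.1993) = 0.518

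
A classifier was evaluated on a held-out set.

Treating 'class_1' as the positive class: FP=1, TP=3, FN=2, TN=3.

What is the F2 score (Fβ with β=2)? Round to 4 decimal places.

Fβ = (1+β²)·TP / ((1+β²)·TP + β²·FN + FP), with β²=4
= 5·3 / (5·3 + 4·2 + 1) = 0.6250

0.6250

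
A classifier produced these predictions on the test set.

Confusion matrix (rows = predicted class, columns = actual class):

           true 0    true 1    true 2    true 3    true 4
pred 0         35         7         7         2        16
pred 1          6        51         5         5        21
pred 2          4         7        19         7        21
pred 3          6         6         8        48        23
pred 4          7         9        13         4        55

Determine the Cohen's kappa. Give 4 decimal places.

Observed agreement pₒ = trace/N = 208/392 = 0.53061
Expected agreement pₑ = Σ (rowᵢ·colᵢ)/N² = (58·67 + 80·88 + 52·58 + 66·91 + 136·88)/392² = 0.20770
κ = (pₒ − pₑ)/(1 − pₑ) = (0.53061 − 0.20770)/(1 − 0.20770) = 0.4076

0.4076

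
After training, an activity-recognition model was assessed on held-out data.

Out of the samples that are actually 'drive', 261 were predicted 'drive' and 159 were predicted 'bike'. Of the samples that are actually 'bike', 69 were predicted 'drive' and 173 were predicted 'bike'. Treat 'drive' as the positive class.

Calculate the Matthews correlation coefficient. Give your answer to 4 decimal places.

MCC = (TP·TN − FP·FN) / √((TP+FP)(TP+FN)(TN+FP)(TN+FN))
Numerator = 261·173 − 69·159 = 34182
Denominator = √(330·420·242·332) = √11135678400 = 105525.7239
MCC = 34182 / 105525.7239 = 0.3239

0.3239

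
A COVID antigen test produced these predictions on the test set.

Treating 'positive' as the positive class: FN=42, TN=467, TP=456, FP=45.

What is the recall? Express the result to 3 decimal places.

0.916

Recall = TP/(TP+FN) = 456/(456+42) = 456/498 = 0.916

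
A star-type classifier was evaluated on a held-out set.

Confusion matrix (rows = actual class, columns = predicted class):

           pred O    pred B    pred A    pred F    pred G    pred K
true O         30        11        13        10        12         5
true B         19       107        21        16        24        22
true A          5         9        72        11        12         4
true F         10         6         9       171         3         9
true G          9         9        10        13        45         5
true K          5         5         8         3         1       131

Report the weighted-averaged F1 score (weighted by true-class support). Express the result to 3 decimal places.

Per-class F1 score (2·TP/(2·TP+FP+FN)):
  O: TP=30, FP=19+5+10+9+5=48, FN=11+13+10+12+5=51 → 60/159 = 0.3774
  B: TP=107, FP=11+9+6+9+5=40, FN=19+21+16+24+22=102 → 214/356 = 0.6011
  A: TP=72, FP=13+21+9+10+8=61, FN=5+9+11+12+4=41 → 144/246 = 0.5854
  F: TP=171, FP=10+16+11+13+3=53, FN=10+6+9+3+9=37 → 342/432 = 0.7917
  G: TP=45, FP=12+24+12+3+1=52, FN=9+9+10+13+5=46 → 90/188 = 0.4787
  K: TP=131, FP=5+22+4+9+5=45, FN=5+5+8+3+1=22 → 262/329 = 0.7964
Weighted-F1 score = Σ (supportᵢ/N)·F1 scoreᵢ with N=855: (81/855)·0.3774 + (209/855)·0.6011 + (113/855)·0.5854 + (208/855)·0.7917 + (91/855)·0.4787 + (153/855)·0.7964 = 0.646

0.646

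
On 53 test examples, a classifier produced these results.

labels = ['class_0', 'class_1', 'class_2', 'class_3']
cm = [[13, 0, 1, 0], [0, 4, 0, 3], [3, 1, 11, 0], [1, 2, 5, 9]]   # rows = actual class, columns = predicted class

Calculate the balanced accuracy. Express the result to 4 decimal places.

0.6907

Balanced accuracy = mean of per-class recall.
  class_0: recall = 13/14 = 0.92857
  class_1: recall = 4/7 = 0.57143
  class_2: recall = 11/15 = 0.73333
  class_3: recall = 9/17 = 0.52941
Mean = (0.92857 + 0.57143 + 0.73333 + 0.52941) / 4 = 0.6907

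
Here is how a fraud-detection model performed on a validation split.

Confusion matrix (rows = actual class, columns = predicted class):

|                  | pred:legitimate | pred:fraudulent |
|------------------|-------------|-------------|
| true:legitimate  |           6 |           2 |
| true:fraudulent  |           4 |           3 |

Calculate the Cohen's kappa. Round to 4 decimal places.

0.1818

Observed agreement pₒ = trace/N = 9/15 = 0.60000
Expected agreement pₑ = Σ (rowᵢ·colᵢ)/N² = (8·10 + 7·5)/15² = 0.51111
κ = (pₒ − pₑ)/(1 − pₑ) = (0.60000 − 0.51111)/(1 − 0.51111) = 0.1818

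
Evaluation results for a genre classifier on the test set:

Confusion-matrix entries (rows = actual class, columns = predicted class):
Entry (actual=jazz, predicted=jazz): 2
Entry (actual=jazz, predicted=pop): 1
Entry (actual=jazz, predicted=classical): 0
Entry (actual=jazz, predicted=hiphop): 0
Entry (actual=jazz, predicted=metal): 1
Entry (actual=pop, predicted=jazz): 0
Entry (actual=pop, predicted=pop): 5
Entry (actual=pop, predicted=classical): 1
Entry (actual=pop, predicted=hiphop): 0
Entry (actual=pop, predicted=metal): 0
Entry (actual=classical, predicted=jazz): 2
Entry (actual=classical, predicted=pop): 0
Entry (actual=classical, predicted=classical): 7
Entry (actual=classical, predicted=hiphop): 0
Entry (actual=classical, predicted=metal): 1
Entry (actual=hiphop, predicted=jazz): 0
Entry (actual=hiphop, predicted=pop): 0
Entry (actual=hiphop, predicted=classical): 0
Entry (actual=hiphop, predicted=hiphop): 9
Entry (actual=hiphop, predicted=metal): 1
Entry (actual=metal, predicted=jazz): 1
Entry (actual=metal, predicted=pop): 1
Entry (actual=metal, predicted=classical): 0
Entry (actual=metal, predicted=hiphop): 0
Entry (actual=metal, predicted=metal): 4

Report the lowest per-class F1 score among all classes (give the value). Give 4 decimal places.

0.4444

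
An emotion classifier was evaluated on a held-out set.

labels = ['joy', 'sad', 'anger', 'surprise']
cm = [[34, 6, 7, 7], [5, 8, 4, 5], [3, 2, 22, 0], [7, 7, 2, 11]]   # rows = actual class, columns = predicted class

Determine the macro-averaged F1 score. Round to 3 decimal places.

Per-class F1 score (2·TP/(2·TP+FP+FN)):
  joy: TP=34, FP=5+3+7=15, FN=6+7+7=20 → 68/103 = 0.6602
  sad: TP=8, FP=6+2+7=15, FN=5+4+5=14 → 16/45 = 0.3556
  anger: TP=22, FP=7+4+2=13, FN=3+2+0=5 → 44/62 = 0.7097
  surprise: TP=11, FP=7+5+0=12, FN=7+7+2=16 → 22/50 = 0.4400
Macro-F1 score = mean = (0.6602 + 0.3556 + 0.7097 + 0.4400) / 4 = 0.541

0.541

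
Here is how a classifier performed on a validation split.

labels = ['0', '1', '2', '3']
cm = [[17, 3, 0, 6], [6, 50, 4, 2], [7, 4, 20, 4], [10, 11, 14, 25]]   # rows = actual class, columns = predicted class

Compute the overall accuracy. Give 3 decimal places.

Accuracy = trace / total = (17+50+20+25=112) / 183 = 112/183 = 0.612

0.612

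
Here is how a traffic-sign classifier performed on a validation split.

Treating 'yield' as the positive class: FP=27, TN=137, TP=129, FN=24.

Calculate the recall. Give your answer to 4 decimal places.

0.8431

Recall = TP/(TP+FN) = 129/(129+24) = 129/153 = 0.8431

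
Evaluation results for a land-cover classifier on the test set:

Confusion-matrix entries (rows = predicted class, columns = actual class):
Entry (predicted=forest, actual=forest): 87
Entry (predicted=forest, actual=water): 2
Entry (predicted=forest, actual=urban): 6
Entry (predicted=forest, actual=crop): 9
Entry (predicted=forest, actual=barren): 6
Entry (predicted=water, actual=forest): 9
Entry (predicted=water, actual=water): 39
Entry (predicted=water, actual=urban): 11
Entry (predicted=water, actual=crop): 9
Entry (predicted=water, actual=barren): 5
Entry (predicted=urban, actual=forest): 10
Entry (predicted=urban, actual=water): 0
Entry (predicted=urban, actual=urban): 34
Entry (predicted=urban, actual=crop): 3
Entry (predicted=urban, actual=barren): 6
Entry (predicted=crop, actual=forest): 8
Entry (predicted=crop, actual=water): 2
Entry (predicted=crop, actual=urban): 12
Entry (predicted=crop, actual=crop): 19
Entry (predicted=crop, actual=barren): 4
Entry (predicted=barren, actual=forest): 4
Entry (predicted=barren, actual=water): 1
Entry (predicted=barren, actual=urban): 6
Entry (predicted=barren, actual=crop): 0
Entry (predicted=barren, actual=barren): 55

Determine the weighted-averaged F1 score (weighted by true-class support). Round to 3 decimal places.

0.676

Per-class F1 score (2·TP/(2·TP+FP+FN)):
  forest: TP=87, FP=2+6+9+6=23, FN=9+10+8+4=31 → 174/228 = 0.7632
  water: TP=39, FP=9+11+9+5=34, FN=2+0+2+1=5 → 78/117 = 0.6667
  urban: TP=34, FP=10+0+3+6=19, FN=6+11+12+6=35 → 68/122 = 0.5574
  crop: TP=19, FP=8+2+12+4=26, FN=9+9+3+0=21 → 38/85 = 0.4471
  barren: TP=55, FP=4+1+6+0=11, FN=6+5+6+4=21 → 110/142 = 0.7746
Weighted-F1 score = Σ (supportᵢ/N)·F1 scoreᵢ with N=347: (118/347)·0.7632 + (44/347)·0.6667 + (69/347)·0.5574 + (40/347)·0.4471 + (76/347)·0.7746 = 0.676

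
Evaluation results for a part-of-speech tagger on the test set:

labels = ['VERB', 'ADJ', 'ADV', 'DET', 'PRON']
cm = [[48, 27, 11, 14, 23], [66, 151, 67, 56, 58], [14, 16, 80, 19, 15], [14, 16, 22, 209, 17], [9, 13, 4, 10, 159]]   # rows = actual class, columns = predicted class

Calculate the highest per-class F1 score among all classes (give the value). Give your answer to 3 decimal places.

0.713

Per-class F1 score (2·TP/(2·TP+FP+FN)):
  VERB: TP=48, FP=66+14+14+9=103, FN=27+11+14+23=75 → 96/274 = 0.3504
  ADJ: TP=151, FP=27+16+16+13=72, FN=66+67+56+58=247 → 302/621 = 0.4863
  ADV: TP=80, FP=11+67+22+4=104, FN=14+16+19+15=64 → 160/328 = 0.4878
  DET: TP=209, FP=14+56+19+10=99, FN=14+16+22+17=69 → 418/586 = 0.7133
  PRON: TP=159, FP=23+58+15+17=113, FN=9+13+4+10=36 → 318/467 = 0.6809
Highest is class 'DET' with F1 score = 0.713.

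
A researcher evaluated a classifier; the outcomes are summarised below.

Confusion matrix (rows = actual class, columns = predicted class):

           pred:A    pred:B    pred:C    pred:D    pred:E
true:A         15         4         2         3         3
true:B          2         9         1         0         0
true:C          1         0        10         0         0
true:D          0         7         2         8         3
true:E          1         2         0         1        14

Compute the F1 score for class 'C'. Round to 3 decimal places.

F1 score = 2·TP/(2·TP+FP+FN).
C: TP=10, FP=2+1+2+0=5, FN=1+0+0+0=1 → 20/26 = 0.7692

0.769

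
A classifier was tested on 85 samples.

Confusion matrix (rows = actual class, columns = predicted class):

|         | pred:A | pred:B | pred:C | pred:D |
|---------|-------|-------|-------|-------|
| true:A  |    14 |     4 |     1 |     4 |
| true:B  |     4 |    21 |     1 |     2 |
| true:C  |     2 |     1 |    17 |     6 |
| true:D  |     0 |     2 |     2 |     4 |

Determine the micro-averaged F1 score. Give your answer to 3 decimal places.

0.659

Micro-averaging pools counts across classes: ΣTP=56, ΣFP=29, ΣFN=29.
Micro-F1 score = 2·TP/(2·TP+FP+FN) on pooled counts = 0.659 (equals overall accuracy in single-label multiclass).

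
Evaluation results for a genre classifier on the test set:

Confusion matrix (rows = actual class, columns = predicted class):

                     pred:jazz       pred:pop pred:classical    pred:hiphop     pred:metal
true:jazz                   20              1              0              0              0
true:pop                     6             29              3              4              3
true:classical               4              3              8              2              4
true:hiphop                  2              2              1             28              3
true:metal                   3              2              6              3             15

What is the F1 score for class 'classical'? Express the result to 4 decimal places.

0.4103

Treat 'classical' as positive and all other classes as negative.
F1 score = 2·TP/(2·TP+FP+FN).
classical: TP=8, FP=0+3+1+6=10, FN=4+3+2+4=13 → 16/39 = 0.41026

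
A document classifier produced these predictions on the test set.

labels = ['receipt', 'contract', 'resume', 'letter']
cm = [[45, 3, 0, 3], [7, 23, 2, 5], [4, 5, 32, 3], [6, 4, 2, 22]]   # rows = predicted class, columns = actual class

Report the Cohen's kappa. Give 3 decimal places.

Observed agreement pₒ = trace/N = 122/166 = 0.7349
Expected agreement pₑ = Σ (rowᵢ·colᵢ)/N² = (62·51 + 35·37 + 36·44 + 33·34)/166² = 0.2599
κ = (pₒ − pₑ)/(1 − pₑ) = (0.7349 − 0.2599)/(1 − 0.2599) = 0.642

0.642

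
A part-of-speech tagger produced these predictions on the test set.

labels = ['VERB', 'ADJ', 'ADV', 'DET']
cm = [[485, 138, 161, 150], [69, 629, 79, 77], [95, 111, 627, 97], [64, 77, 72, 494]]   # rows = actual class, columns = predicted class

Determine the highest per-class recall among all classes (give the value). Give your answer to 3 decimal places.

Per-class recall (TP/(TP+FN)):
  VERB: TP=485, FN=138+161+150=449 → 485/934 = 0.5193
  ADJ: TP=629, FN=69+79+77=225 → 629/854 = 0.7365
  ADV: TP=627, FN=95+111+97=303 → 627/930 = 0.6742
  DET: TP=494, FN=64+77+72=213 → 494/707 = 0.6987
Highest is class 'ADJ' with recall = 0.737.

0.737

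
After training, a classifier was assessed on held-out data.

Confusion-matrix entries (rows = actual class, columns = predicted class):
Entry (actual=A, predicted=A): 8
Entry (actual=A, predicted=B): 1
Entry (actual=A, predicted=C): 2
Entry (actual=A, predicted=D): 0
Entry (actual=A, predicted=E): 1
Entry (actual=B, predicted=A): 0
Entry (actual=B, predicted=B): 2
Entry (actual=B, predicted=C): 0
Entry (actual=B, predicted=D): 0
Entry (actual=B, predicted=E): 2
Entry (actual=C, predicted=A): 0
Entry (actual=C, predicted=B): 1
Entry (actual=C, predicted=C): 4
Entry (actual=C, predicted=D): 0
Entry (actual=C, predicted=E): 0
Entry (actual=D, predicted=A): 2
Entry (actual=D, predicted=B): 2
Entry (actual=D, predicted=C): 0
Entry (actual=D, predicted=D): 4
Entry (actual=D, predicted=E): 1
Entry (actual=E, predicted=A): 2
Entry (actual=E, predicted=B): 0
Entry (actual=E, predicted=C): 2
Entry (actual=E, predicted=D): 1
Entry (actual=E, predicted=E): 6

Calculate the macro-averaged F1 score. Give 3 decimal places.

0.565

Per-class F1 score (2·TP/(2·TP+FP+FN)):
  A: TP=8, FP=0+0+2+2=4, FN=1+2+0+1=4 → 16/24 = 0.6667
  B: TP=2, FP=1+1+2+0=4, FN=0+0+0+2=2 → 4/10 = 0.4000
  C: TP=4, FP=2+0+0+2=4, FN=0+1+0+0=1 → 8/13 = 0.6154
  D: TP=4, FP=0+0+0+1=1, FN=2+2+0+1=5 → 8/14 = 0.5714
  E: TP=6, FP=1+2+0+1=4, FN=2+0+2+1=5 → 12/21 = 0.5714
Macro-F1 score = mean = (0.6667 + 0.4000 + 0.6154 + 0.5714 + 0.5714) / 5 = 0.565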